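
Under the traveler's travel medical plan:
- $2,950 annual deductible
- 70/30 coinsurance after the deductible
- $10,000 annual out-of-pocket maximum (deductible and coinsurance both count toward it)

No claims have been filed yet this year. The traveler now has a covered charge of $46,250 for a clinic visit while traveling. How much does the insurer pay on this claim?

Deductible not yet touched, so the first $2,950 of the bill goes to the deductible.
That leaves $46,250 − $2,950 = $43,300 for coinsurance.
30% of $43,300 = $12,990 falls to the traveler.
Traveler responsibility before any cap: $2,950 + $12,990 = $15,940.
Adding $15,940 to the $0 already spent would give $15,940, which exceeds the $10,000 cap; the traveler pays just $10,000 − $0 = $10,000.
The plan picks up $46,250 − $10,000 = $36,250.

$36,250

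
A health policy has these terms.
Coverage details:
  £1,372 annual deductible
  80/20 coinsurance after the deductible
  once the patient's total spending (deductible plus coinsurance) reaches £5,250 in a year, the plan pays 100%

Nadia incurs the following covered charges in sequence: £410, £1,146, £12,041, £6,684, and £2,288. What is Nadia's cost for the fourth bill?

Claim 1 (£410): fully absorbed by the deductible. Patient owes £410 (running OOP £410).
Claim 2 (£1,146): deductible takes £962, £184 remains; coinsurance £184 × 20% = £36.80. Patient owes £998.80 (running OOP £1,408.80).
Claim 3 (£12,041): deductible met; 20% of £12,041 = £2,408.20. Cost to patient: £2,408.20. OOP to date £3,817.
Claim 4 (£6,684): 20% coinsurance on £6,684 = £1,336.80. Patient owes £1,336.80 (running OOP £5,153.80).

£1,336.80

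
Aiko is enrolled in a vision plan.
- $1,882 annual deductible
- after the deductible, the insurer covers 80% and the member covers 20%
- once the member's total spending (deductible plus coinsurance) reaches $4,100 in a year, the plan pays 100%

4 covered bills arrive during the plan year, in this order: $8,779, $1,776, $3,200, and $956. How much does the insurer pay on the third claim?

$2,716.60

Bill 1, $8,779: $1,882 to deductible, leaving $6,897; member's 20% is $1,379.40. Member pays $3,261.40; OOP now $3,261.40. Insurer: $8,779 − $3,261.40 = $5,517.60.
Bill 2, $1,776: deductible already satisfied, so member's share is 20% × $1,776 = $355.20. Member pays $355.20; OOP now $3,616.60. Plan pays $1,776 − $355.20 = $1,420.80.
Bill 3, $3,200: deductible already satisfied, so member's share is 20% × $3,200 = $640. That would push OOP to $4,256.60, over the $4,100 cap, so member pays $4,100 − $3,616.60 = $483.40. Insurer: $3,200 − $483.40 = $2,716.60.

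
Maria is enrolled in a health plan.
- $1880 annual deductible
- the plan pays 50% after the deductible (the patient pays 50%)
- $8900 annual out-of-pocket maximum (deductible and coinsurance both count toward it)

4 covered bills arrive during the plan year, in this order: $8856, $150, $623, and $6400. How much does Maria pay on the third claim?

Claim 1 — $8856: $1880 to deductible, leaving $6976; patient's 50% is $3488. Patient owes $5368 (running OOP $5368).
Claim 2 — $150: deductible already satisfied, so patient's share is 50% × $150 = $75. Patient owes $75 (running OOP $5443).
Claim 3 — $623: deductible met; 50% of $623 = $311.50. Cost to patient: $311.50. OOP to date $5754.50.

$311.50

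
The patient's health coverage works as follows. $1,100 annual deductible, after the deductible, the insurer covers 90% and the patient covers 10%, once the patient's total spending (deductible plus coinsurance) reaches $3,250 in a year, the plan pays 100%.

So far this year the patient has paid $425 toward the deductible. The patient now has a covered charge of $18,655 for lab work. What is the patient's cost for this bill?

$425 of the $1,100 deductible is already met, leaving $675.
After the $675 deductible portion, $18,655 − $675 = $17,980 is subject to coinsurance.
Coinsurance: $17,980 × 10% = $1,798.
So the patient owes $675 + $1,798 = $2,473 before any cap.
Cumulative spending $425 + $2,473 = $2,898 stays under the $3,250 maximum.

$2,473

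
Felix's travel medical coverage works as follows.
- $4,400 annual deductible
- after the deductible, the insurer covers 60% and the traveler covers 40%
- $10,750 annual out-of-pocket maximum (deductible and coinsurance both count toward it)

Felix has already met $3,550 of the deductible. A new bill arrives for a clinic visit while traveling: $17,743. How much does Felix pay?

$7,200

$3,550 of the $4,400 deductible is already met, leaving $850.
After the $850 deductible portion, $17,743 − $850 = $16,893 is subject to coinsurance.
40% of $16,893 = $6,757.20 falls to the traveler.
That puts the traveler's cost at $850 + $6,757.20 = $7,607.20 before any cap.
Year-to-date out-of-pocket would reach $3,550 + $7,607.20 = $11,157.20, above the $10,750 maximum, so the traveler pays only $10,750 − $3,550 = $7,200.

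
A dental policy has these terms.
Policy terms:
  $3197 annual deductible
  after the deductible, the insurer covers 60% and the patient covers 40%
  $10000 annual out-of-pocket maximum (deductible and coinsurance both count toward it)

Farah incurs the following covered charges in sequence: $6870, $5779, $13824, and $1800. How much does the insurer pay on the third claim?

Claim 1 ($6870): $3197 finishes the deductible; $3673 goes to coinsurance; 40% of $3673 = $1469.20. Cost to patient: $4666.20. OOP to date $4666.20. Plan pays $6870 − $4666.20 = $2203.80.
Claim 2 ($5779): 40% coinsurance on $5779 = $2311.60. Patient owes $2311.60 (running OOP $6977.80). Insurer: $5779 − $2311.60 = $3467.40.
Claim 3 ($13824): 40% coinsurance on $13824 = $5529.60. Adding that to $6977.80 gives $12507.40, past the $10000 cap; patient pays only $10000 − $6977.80 = $3022.20. Plan pays $13824 − $3022.20 = $10801.80.

$10801.80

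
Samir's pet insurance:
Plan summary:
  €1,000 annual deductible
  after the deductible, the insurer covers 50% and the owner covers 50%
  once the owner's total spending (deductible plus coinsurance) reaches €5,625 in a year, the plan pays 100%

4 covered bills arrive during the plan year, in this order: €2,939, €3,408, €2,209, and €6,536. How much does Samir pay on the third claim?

€1,104.50

Bill 1, €2,939: €1,000 to deductible, leaving €1,939; 50% of €1,939 = €969.50. Owner owes €1,969.50 (running OOP €1,969.50).
Bill 2, €3,408: 50% coinsurance on €3,408 = €1,704. Owner owes €1,704 (running OOP €3,673.50).
Bill 3, €2,209: deductible already satisfied, so owner's share is 50% × €2,209 = €1,104.50. Owner owes €1,104.50 (running OOP €4,778).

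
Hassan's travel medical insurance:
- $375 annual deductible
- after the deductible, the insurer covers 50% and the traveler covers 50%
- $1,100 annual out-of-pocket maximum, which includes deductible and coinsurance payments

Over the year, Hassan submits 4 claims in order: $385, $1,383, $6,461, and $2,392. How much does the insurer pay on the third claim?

Claim 1 ($385): deductible takes $375, $10 remains; 50% of $10 = $5. Cost to traveler: $380. OOP to date $380. Insurer: $385 − $380 = $5.
Claim 2 ($1,383): deductible met; 50% of $1,383 = $691.50. Traveler owes $691.50 (running OOP $1,071.50). Insurer: $1,383 − $691.50 = $691.50.
Claim 3 ($6,461): deductible met; 50% of $6,461 = $3,230.50. That would push OOP to $4,302, over the $1,100 cap, so traveler pays $1,100 − $1,071.50 = $28.50. Plan pays $6,461 − $28.50 = $6,432.50.

$6,432.50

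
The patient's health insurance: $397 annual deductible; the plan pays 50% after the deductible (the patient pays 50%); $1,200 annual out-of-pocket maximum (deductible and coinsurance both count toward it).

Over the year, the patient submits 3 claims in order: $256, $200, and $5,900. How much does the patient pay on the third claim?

Claim 1 — $256: fully absorbed by the deductible. Patient pays $256; OOP now $256.
Claim 2 — $200: $141 finishes the deductible; $59 goes to coinsurance; patient's 50% is $29.50. Cost to patient: $170.50. OOP to date $426.50.
Claim 3 — $5,900: deductible met; 50% of $5,900 = $2,950. Adding that to $426.50 gives $3,376.50, past the $1,200 cap; patient pays only $1,200 − $426.50 = $773.50.

$773.50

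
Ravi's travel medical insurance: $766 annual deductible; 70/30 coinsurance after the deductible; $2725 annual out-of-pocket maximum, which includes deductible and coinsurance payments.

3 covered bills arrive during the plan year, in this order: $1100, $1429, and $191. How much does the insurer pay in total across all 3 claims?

Bill 1, $1100: $766 finishes the deductible; $334 goes to coinsurance; traveler's 30% is $100.20. Traveler pays $866.20; OOP now $866.20. Insurer: $1100 − $866.20 = $233.80.
Bill 2, $1429: deductible already satisfied, so traveler's share is 30% × $1429 = $428.70. Traveler pays $428.70; OOP now $1294.90. Insurer: $1429 − $428.70 = $1000.30.
Bill 3, $191: deductible met; 30% of $191 = $57.30. Cost to traveler: $57.30. OOP to date $1352.20. Plan pays $191 − $57.30 = $133.70.
Insurer total = bills − traveler's total = $2720 − $1352.20 = $1367.80.

$1367.80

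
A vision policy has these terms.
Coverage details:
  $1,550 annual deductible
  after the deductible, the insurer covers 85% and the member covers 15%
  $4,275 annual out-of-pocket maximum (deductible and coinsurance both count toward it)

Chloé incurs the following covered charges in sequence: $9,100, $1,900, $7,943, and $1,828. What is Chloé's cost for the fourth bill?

Claim 1 ($9,100): deductible takes $1,550, $7,550 remains; coinsurance $7,550 × 15% = $1,132.50. Cost to member: $2,682.50. OOP to date $2,682.50.
Claim 2 ($1,900): deductible already satisfied, so member's share is 15% × $1,900 = $285. Cost to member: $285. OOP to date $2,967.50.
Claim 3 ($7,943): 15% coinsurance on $7,943 = $1,191.45. Member owes $1,191.45 (running OOP $4,158.95).
Claim 4 ($1,828): deductible met; 15% of $1,828 = $274.20. OOP would hit $4,433.15 > $4,275, so the cap limits the member to $4,275 − $4,158.95 = $116.05.

$116.05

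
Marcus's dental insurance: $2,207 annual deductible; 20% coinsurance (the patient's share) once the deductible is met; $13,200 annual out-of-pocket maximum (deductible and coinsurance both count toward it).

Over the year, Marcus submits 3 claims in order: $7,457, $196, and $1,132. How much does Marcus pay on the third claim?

$226.40

Claim 1 — $7,457: $2,207 to deductible, leaving $5,250; patient's 20% is $1,050. Patient pays $3,257; OOP now $3,257.
Claim 2 — $196: deductible met; 20% of $196 = $39.20. Cost to patient: $39.20. OOP to date $3,296.20.
Claim 3 — $1,132: deductible already satisfied, so patient's share is 20% × $1,132 = $226.40. Patient pays $226.40; OOP now $3,522.60.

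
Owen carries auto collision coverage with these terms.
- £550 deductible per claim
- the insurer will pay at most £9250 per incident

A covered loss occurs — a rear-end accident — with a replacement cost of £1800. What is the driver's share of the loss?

Less the £550 deductible: £1800 − £550 = £1250.
£1250 ≤ £9250, so the limit doesn't bind; insurer pays £1250.
Out of pocket: £1800 − £1250 = £550.

£550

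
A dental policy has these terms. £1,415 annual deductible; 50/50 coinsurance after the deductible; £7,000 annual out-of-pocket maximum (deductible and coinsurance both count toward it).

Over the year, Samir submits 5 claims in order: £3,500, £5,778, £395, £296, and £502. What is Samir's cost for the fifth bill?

£251

Claim 1 — £3,500: £1,415 finishes the deductible; £2,085 goes to coinsurance; coinsurance £2,085 × 50% = £1,042.50. Cost to patient: £2,457.50. OOP to date £2,457.50.
Claim 2 — £5,778: deductible already satisfied, so patient's share is 50% × £5,778 = £2,889. Patient owes £2,889 (running OOP £5,346.50).
Claim 3 — £395: deductible met; 50% of £395 = £197.50. Patient owes £197.50 (running OOP £5,544).
Claim 4 — £296: deductible already satisfied, so patient's share is 50% × £296 = £148. Cost to patient: £148. OOP to date £5,692.
Claim 5 — £502: deductible already satisfied, so patient's share is 50% × £502 = £251. Patient owes £251 (running OOP £5,943).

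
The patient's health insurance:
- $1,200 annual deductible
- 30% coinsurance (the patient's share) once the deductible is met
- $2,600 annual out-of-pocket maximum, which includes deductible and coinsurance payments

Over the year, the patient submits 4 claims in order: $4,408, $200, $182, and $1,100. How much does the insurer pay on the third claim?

Claim 1 ($4,408): $1,200 finishes the deductible; $3,208 goes to coinsurance; coinsurance $3,208 × 30% = $962.40. Patient owes $2,162.40 (running OOP $2,162.40). Insurer: $4,408 − $2,162.40 = $2,245.60.
Claim 2 ($200): 30% coinsurance on $200 = $60. Cost to patient: $60. OOP to date $2,222.40. Insurer: $200 − $60 = $140.
Claim 3 ($182): deductible already satisfied, so patient's share is 30% × $182 = $54.60. Cost to patient: $54.60. OOP to date $2,277. Plan pays $182 − $54.60 = $127.40.

$127.40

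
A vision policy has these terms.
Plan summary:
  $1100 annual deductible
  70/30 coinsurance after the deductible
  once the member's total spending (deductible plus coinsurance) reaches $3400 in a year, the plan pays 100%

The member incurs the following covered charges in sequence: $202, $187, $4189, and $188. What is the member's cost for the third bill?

#1 ($202): fully absorbed by the deductible. Member owes $202 (running OOP $202).
#2 ($187): entire amount goes to the deductible. Member pays $187; OOP now $389.
#3 ($4189): $711 to deductible, leaving $3478; member's 30% is $1043.40. Member owes $1754.40 (running OOP $2143.40).

$1754.40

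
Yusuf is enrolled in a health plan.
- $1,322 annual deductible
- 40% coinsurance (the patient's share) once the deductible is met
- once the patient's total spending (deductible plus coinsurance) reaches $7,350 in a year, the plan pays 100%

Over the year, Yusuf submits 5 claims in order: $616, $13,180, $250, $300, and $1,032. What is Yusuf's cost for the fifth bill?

Claim 1 — $616: entire amount goes to the deductible. Patient owes $616 (running OOP $616).
Claim 2 — $13,180: deductible takes $706, $12,474 remains; patient's 40% is $4,989.60. Patient pays $5,695.60; OOP now $6,311.60.
Claim 3 — $250: deductible already satisfied, so patient's share is 40% × $250 = $100. Patient owes $100 (running OOP $6,411.60).
Claim 4 — $300: deductible met; 40% of $300 = $120. Patient owes $120 (running OOP $6,531.60).
Claim 5 — $1,032: 40% coinsurance on $1,032 = $412.80. Patient owes $412.80 (running OOP $6,944.40).

$412.80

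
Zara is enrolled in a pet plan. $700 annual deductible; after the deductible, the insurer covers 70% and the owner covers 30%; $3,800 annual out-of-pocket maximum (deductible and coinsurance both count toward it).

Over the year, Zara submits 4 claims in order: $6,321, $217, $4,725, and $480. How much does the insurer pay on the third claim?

Claim 1 ($6,321): deductible takes $700, $5,621 remains; coinsurance $5,621 × 30% = $1,686.30. Cost to owner: $2,386.30. OOP to date $2,386.30. Plan pays $6,321 − $2,386.30 = $3,934.70.
Claim 2 ($217): 30% coinsurance on $217 = $65.10. Owner pays $65.10; OOP now $2,451.40. Plan pays $217 − $65.10 = $151.90.
Claim 3 ($4,725): deductible met; 30% of $4,725 = $1,417.50. OOP would hit $3,868.90 > $3,800, so the cap limits the owner to $3,800 − $2,451.40 = $1,348.60. Insurer: $4,725 − $1,348.60 = $3,376.40.

$3,376.40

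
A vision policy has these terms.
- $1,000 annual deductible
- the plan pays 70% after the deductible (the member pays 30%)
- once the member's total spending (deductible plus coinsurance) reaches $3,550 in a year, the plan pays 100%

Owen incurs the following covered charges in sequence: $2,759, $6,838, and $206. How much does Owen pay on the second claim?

$2,022.30

Bill 1, $2,759: $1,000 finishes the deductible; $1,759 goes to coinsurance; coinsurance $1,759 × 30% = $527.70. Member owes $1,527.70 (running OOP $1,527.70).
Bill 2, $6,838: deductible met; 30% of $6,838 = $2,051.40. Adding that to $1,527.70 gives $3,579.10, past the $3,550 cap; member pays only $3,550 − $1,527.70 = $2,022.30.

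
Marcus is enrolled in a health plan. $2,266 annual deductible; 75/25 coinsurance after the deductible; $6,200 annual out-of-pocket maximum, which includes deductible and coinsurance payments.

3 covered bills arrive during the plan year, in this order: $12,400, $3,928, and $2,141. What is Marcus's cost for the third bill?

Bill 1, $12,400: $2,266 finishes the deductible; $10,134 goes to coinsurance; patient's 25% is $2,533.50. Cost to patient: $4,799.50. OOP to date $4,799.50.
Bill 2, $3,928: deductible met; 25% of $3,928 = $982. Patient owes $982 (running OOP $5,781.50).
Bill 3, $2,141: deductible already satisfied, so patient's share is 25% × $2,141 = $535.25. Adding that to $5,781.50 gives $6,316.75, past the $6,200 cap; patient pays only $6,200 − $5,781.50 = $418.50.

$418.50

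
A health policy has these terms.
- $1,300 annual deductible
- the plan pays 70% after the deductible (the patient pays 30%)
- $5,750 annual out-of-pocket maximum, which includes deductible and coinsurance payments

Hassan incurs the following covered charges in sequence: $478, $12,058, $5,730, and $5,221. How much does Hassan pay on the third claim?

$1,079.20

Claim 1 ($478): entire amount goes to the deductible. Cost to patient: $478. OOP to date $478.
Claim 2 ($12,058): $822 to deductible, leaving $11,236; 30% of $11,236 = $3,370.80. Patient pays $4,192.80; OOP now $4,670.80.
Claim 3 ($5,730): deductible met; 30% of $5,730 = $1,719. That would push OOP to $6,389.80, over the $5,750 cap, so patient pays $5,750 − $4,670.80 = $1,079.20.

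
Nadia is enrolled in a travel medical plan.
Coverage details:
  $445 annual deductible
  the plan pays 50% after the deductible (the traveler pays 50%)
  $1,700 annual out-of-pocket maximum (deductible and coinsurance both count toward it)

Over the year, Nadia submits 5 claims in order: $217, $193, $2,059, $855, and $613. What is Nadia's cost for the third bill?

$1,047

Claim 1 ($217): entire amount goes to the deductible. Traveler owes $217 (running OOP $217).
Claim 2 ($193): fully absorbed by the deductible. Traveler owes $193 (running OOP $410).
Claim 3 ($2,059): $35 finishes the deductible; $2,024 goes to coinsurance; coinsurance $2,024 × 50% = $1,012. Traveler pays $1,047; OOP now $1,457.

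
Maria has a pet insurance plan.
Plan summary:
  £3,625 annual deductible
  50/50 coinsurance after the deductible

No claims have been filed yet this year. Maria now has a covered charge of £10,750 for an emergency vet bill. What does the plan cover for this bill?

£3,562.50

Nothing has been paid toward the £3,625 deductible, so the first £3,625 of this charge is applied there.
The remaining £7,125 (= £10,750 − £3,625) moves to coinsurance.
50% of £7,125 = £3,562.50 falls to the owner.
That puts the owner's cost at £3,625 + £3,562.50 = £7,187.50.
The plan picks up £10,750 − £7,187.50 = £3,562.50.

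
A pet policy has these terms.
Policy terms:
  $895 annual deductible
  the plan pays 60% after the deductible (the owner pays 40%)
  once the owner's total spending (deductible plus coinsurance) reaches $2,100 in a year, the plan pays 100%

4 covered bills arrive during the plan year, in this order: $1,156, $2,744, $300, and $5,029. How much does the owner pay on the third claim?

$3

#1 ($1,156): $895 to deductible, leaving $261; coinsurance $261 × 40% = $104.40. Cost to owner: $999.40. OOP to date $999.40.
#2 ($2,744): deductible met; 40% of $2,744 = $1,097.60. Owner owes $1,097.60 (running OOP $2,097).
#3 ($300): 40% coinsurance on $300 = $120. OOP would hit $2,217 > $2,100, so the cap limits the owner to $2,100 − $2,097 = $3.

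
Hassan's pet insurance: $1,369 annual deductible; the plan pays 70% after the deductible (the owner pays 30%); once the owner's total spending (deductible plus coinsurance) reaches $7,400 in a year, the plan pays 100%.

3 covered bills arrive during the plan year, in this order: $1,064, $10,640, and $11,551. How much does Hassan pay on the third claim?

$2,930.50

Bill 1, $1,064: all of it applies to the deductible. Owner pays $1,064; OOP now $1,064.
Bill 2, $10,640: deductible takes $305, $10,335 remains; coinsurance $10,335 × 30% = $3,100.50. Owner pays $3,405.50; OOP now $4,469.50.
Bill 3, $11,551: deductible met; 30% of $11,551 = $3,465.30. Adding that to $4,469.50 gives $7,934.80, past the $7,400 cap; owner pays only $7,400 − $4,469.50 = $2,930.50.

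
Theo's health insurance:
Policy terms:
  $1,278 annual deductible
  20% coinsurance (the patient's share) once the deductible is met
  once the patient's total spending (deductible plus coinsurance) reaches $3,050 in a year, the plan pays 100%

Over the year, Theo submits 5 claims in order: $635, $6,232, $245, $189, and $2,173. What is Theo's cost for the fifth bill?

#1 ($635): entire amount goes to the deductible. Patient pays $635; OOP now $635.
#2 ($6,232): deductible takes $643, $5,589 remains; 20% of $5,589 = $1,117.80. Patient pays $1,760.80; OOP now $2,395.80.
#3 ($245): deductible already satisfied, so patient's share is 20% × $245 = $49. Patient pays $49; OOP now $2,444.80.
#4 ($189): deductible met; 20% of $189 = $37.80. Patient pays $37.80; OOP now $2,482.60.
#5 ($2,173): deductible already satisfied, so patient's share is 20% × $2,173 = $434.60. Patient pays $434.60; OOP now $2,917.20.

$434.60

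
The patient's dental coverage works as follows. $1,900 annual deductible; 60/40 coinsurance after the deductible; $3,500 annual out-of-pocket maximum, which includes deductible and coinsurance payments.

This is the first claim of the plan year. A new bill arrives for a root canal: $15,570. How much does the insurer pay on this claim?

Deductible not yet touched, so the first $1,900 of the bill goes to the deductible.
After the $1,900 deductible portion, $15,570 − $1,900 = $13,670 is subject to coinsurance.
Coinsurance: $13,670 × 40% = $5,468.
Patient responsibility before any cap: $1,900 + $5,468 = $7,368.
Year-to-date out-of-pocket would reach $0 + $7,368 = $7,368, above the $3,500 maximum, so the patient pays only $3,500 − $0 = $3,500.
The insurer covers the remainder: $15,570 − $3,500 = $12,070.

$12,070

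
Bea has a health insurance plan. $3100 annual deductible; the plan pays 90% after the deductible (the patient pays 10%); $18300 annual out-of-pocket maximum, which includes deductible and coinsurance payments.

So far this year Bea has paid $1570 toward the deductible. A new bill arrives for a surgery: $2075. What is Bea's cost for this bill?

Deductible still to meet: $3100 − $1570 = $1530.
After the $1530 deductible portion, $2075 − $1530 = $545 is subject to coinsurance.
Patient's 10% share of $545 is $54.50.
Patient responsibility before any cap: $1530 + $54.50 = $1584.50.
Cumulative spending $1570 + $1584.50 = $3154.50 stays under the $18300 maximum.

$1584.50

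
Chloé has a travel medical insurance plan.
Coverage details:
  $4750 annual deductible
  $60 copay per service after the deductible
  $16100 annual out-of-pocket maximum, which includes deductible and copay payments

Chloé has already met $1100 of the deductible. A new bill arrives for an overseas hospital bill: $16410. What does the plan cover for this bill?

$12700

$1100 of the $4750 deductible is already met, leaving $3650.
That leaves $16410 − $3650 = $12760 for the copay.
Copay on this service: $60.
That puts the traveler's cost at $3650 + $60 = $3710 before any cap.
Cumulative spending $1100 + $3710 = $4810 stays under the $16100 maximum.
The plan picks up $16410 − $3710 = $12700.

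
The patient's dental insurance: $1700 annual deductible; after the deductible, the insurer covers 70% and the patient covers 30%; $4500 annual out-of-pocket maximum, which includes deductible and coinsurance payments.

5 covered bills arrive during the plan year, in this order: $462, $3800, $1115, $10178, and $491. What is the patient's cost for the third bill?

#1 ($462): entire amount goes to the deductible. Cost to patient: $462. OOP to date $462.
#2 ($3800): $1238 to deductible, leaving $2562; coinsurance $2562 × 30% = $768.60. Cost to patient: $2006.60. OOP to date $2468.60.
#3 ($1115): deductible met; 30% of $1115 = $334.50. Cost to patient: $334.50. OOP to date $2803.10.

$334.50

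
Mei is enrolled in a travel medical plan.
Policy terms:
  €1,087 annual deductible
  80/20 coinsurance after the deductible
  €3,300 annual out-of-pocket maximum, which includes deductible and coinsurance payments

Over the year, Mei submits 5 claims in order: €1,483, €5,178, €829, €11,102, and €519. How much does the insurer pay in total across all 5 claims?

#1 (€1,483): deductible takes €1,087, €396 remains; coinsurance €396 × 20% = €79.20. Traveler owes €1,166.20 (running OOP €1,166.20). Insurer: €1,483 − €1,166.20 = €316.80.
#2 (€5,178): deductible met; 20% of €5,178 = €1,035.60. Cost to traveler: €1,035.60. OOP to date €2,201.80. Insurer: €5,178 − €1,035.60 = €4,142.40.
#3 (€829): 20% coinsurance on €829 = €165.80. Cost to traveler: €165.80. OOP to date €2,367.60. Plan pays €829 − €165.80 = €663.20.
#4 (€11,102): 20% coinsurance on €11,102 = €2,220.40. OOP would hit €4,588 > €3,300, so the cap limits the traveler to €3,300 − €2,367.60 = €932.40. Insurer: €11,102 − €932.40 = €10,169.60.
#5 (€519): deductible already satisfied, so traveler's share is 20% × €519 = €103.80. Adding that to €3,300 gives €3,403.80, past the €3,300 cap; traveler pays only €3,300 − €3,300 = €0. Plan pays €519 − €0 = €519.
Insurer total: €316.80 + €4,142.40 + €663.20 + €10,169.60 + €519 = €15,811.

€15,811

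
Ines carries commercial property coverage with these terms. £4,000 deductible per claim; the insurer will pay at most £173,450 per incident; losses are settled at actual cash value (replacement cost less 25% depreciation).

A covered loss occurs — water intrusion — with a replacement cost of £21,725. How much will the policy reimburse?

£12,293.75

Actual cash value after 25% depreciation: £21,725 × 75% = £16,293.75.
After the deductible, £16,293.75 − £4,000 = £12,293.75 remains.
£12,293.75 ≤ £173,450, so the limit doesn't bind; insurer pays £12,293.75.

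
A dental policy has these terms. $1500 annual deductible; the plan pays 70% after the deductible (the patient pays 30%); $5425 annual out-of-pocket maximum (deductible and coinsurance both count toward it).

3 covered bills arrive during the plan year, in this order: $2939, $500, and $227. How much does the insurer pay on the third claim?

#1 ($2939): $1500 finishes the deductible; $1439 goes to coinsurance; 30% of $1439 = $431.70. Patient pays $1931.70; OOP now $1931.70. Insurer: $2939 − $1931.70 = $1007.30.
#2 ($500): 30% coinsurance on $500 = $150. Cost to patient: $150. OOP to date $2081.70. Plan pays $500 − $150 = $350.
#3 ($227): deductible already satisfied, so patient's share is 30% × $227 = $68.10. Cost to patient: $68.10. OOP to date $2149.80. Plan pays $227 − $68.10 = $158.90.

$158.90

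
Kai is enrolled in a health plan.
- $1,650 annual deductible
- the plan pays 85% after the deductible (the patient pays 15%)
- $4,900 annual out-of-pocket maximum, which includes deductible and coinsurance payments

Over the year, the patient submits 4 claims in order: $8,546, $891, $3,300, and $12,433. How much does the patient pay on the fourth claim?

Claim 1 ($8,546): $1,650 finishes the deductible; $6,896 goes to coinsurance; patient's 15% is $1,034.40. Patient owes $2,684.40 (running OOP $2,684.40).
Claim 2 ($891): 15% coinsurance on $891 = $133.65. Patient owes $133.65 (running OOP $2,818.05).
Claim 3 ($3,300): deductible already satisfied, so patient's share is 15% × $3,300 = $495. Cost to patient: $495. OOP to date $3,313.05.
Claim 4 ($12,433): 15% coinsurance on $12,433 = $1,864.95. OOP would hit $5,178 > $4,900, so the cap limits the patient to $4,900 − $3,313.05 = $1,586.95.

$1,586.95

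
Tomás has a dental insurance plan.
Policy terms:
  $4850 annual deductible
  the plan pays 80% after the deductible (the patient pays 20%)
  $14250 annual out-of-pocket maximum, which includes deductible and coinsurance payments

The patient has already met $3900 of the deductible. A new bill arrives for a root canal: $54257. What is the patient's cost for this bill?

Deductible still to meet: $4850 − $3900 = $950.
That leaves $54257 − $950 = $53307 for coinsurance.
Patient's 20% share of $53307 is $10661.40.
That puts the patient's cost at $950 + $10661.40 = $11611.40 before any cap.
That would bring total out-of-pocket to $15511.40, past the $14250 cap. The patient is capped at $14250 − $3900 = $10350 on this claim.

$10350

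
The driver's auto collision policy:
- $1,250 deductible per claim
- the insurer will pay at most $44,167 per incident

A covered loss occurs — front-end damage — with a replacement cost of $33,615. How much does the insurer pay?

Less the $1,250 deductible: $33,615 − $1,250 = $32,365.
That's under the $44,167 cap, so the insurer reimburses the full $32,365.

$32,365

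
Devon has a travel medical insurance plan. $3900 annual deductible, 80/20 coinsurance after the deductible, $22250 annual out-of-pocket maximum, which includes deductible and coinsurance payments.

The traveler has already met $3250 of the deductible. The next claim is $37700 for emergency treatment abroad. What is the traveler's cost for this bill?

$8060

Remaining deductible: $3900 − $3250 = $650.
The remaining $37050 (= $37700 − $650) moves to coinsurance.
Traveler's 20% share of $37050 is $7410.
Traveler responsibility before any cap: $650 + $7410 = $8060.
Total out-of-pocket so far would be $3250 + $8060 = $11310, below the $22250 cap — no reduction.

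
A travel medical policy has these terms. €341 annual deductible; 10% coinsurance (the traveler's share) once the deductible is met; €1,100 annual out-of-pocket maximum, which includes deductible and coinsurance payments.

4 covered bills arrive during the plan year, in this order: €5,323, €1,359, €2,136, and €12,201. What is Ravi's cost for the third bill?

€124.90

Claim 1 (€5,323): €341 to deductible, leaving €4,982; traveler's 10% is €498.20. Cost to traveler: €839.20. OOP to date €839.20.
Claim 2 (€1,359): deductible already satisfied, so traveler's share is 10% × €1,359 = €135.90. Traveler owes €135.90 (running OOP €975.10).
Claim 3 (€2,136): deductible met; 10% of €2,136 = €213.60. OOP would hit €1,188.70 > €1,100, so the cap limits the traveler to €1,100 − €975.10 = €124.90.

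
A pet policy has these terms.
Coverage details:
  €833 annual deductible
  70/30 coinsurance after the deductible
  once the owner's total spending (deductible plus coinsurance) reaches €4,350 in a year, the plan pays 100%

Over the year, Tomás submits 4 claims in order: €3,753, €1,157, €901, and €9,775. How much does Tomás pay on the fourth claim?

€2,023.60

Claim 1 — €3,753: €833 finishes the deductible; €2,920 goes to coinsurance; owner's 30% is €876. Owner pays €1,709; OOP now €1,709.
Claim 2 — €1,157: deductible met; 30% of €1,157 = €347.10. Owner pays €347.10; OOP now €2,056.10.
Claim 3 — €901: deductible met; 30% of €901 = €270.30. Owner owes €270.30 (running OOP €2,326.40).
Claim 4 — €9,775: deductible already satisfied, so owner's share is 30% × €9,775 = €2,932.50. That would push OOP to €5,258.90, over the €4,350 cap, so owner pays €4,350 − €2,326.40 = €2,023.60.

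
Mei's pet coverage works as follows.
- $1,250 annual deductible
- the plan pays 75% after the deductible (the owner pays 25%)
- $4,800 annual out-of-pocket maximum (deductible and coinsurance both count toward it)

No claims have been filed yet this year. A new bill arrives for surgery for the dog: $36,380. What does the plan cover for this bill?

$31,580

Nothing has been paid toward the $1,250 deductible, so the first $1,250 of this charge is applied there.
That leaves $36,380 − $1,250 = $35,130 for coinsurance.
25% of $35,130 = $8,782.50 falls to the owner.
So the owner owes $1,250 + $8,782.50 = $10,032.50 before any cap.
That would bring total out-of-pocket to $10,032.50, past the $4,800 cap. The owner is capped at $4,800 − $0 = $4,800 on this claim.
The plan picks up $36,380 − $4,800 = $31,580.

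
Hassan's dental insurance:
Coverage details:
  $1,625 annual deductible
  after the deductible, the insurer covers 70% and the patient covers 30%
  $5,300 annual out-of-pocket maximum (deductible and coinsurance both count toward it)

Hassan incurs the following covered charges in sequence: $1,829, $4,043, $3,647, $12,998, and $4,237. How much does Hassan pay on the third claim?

Bill 1, $1,829: $1,625 to deductible, leaving $204; coinsurance $204 × 30% = $61.20. Cost to patient: $1,686.20. OOP to date $1,686.20.
Bill 2, $4,043: deductible already satisfied, so patient's share is 30% × $4,043 = $1,212.90. Patient owes $1,212.90 (running OOP $2,899.10).
Bill 3, $3,647: deductible already satisfied, so patient's share is 30% × $3,647 = $1,094.10. Patient owes $1,094.10 (running OOP $3,993.20).

$1,094.10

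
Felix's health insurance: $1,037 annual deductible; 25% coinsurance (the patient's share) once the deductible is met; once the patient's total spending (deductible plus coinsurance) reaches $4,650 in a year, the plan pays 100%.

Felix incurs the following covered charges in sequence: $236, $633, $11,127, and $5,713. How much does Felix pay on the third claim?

$2,907.75

Claim 1 ($236): entire amount goes to the deductible. Patient owes $236 (running OOP $236).
Claim 2 ($633): fully absorbed by the deductible. Cost to patient: $633. OOP to date $869.
Claim 3 ($11,127): $168 finishes the deductible; $10,959 goes to coinsurance; 25% of $10,959 = $2,739.75. Patient pays $2,907.75; OOP now $3,776.75.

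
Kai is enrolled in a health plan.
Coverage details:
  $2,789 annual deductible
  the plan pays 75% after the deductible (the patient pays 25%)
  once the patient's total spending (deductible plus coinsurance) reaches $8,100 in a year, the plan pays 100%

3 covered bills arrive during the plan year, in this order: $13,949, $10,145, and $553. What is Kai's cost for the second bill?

$2,521

Claim 1 ($13,949): $2,789 to deductible, leaving $11,160; 25% of $11,160 = $2,790. Cost to patient: $5,579. OOP to date $5,579.
Claim 2 ($10,145): 25% coinsurance on $10,145 = $2,536.25. That would push OOP to $8,115.25, over the $8,100 cap, so patient pays $8,100 − $5,579 = $2,521.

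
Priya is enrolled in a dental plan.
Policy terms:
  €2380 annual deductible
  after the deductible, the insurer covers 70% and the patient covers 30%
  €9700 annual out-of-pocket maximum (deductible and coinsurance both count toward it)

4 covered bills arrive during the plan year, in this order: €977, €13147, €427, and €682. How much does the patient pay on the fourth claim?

€204.60

Bill 1, €977: all of it applies to the deductible. Patient pays €977; OOP now €977.
Bill 2, €13147: €1403 finishes the deductible; €11744 goes to coinsurance; patient's 30% is €3523.20. Patient pays €4926.20; OOP now €5903.20.
Bill 3, €427: deductible already satisfied, so patient's share is 30% × €427 = €128.10. Patient pays €128.10; OOP now €6031.30.
Bill 4, €682: 30% coinsurance on €682 = €204.60. Patient owes €204.60 (running OOP €6235.90).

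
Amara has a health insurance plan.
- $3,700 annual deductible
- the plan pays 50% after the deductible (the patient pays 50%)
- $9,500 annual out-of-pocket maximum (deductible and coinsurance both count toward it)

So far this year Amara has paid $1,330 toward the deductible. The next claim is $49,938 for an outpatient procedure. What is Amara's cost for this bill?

$1,330 of the $3,700 deductible is already met, leaving $2,370.
That leaves $49,938 − $2,370 = $47,568 for coinsurance.
Patient's 50% share of $47,568 is $23,784.
That puts the patient's cost at $2,370 + $23,784 = $26,154 before any cap.
Year-to-date out-of-pocket would reach $1,330 + $26,154 = $27,484, above the $9,500 maximum, so the patient pays only $9,500 − $1,330 = $8,170.

$8,170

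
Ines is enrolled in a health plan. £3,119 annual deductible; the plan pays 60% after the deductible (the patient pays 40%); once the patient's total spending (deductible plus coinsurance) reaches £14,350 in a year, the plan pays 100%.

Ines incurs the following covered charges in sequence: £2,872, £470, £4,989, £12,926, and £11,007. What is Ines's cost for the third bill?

£1,995.60

Bill 1, £2,872: all of it applies to the deductible. Cost to patient: £2,872. OOP to date £2,872.
Bill 2, £470: £247 finishes the deductible; £223 goes to coinsurance; patient's 40% is £89.20. Patient pays £336.20; OOP now £3,208.20.
Bill 3, £4,989: deductible already satisfied, so patient's share is 40% × £4,989 = £1,995.60. Patient pays £1,995.60; OOP now £5,203.80.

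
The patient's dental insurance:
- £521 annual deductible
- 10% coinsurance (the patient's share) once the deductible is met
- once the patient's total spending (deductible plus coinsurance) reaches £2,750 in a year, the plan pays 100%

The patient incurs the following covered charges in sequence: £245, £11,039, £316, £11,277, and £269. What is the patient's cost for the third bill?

Claim 1 (£245): all of it applies to the deductible. Cost to patient: £245. OOP to date £245.
Claim 2 (£11,039): deductible takes £276, £10,763 remains; patient's 10% is £1,076.30. Patient owes £1,352.30 (running OOP £1,597.30).
Claim 3 (£316): deductible already satisfied, so patient's share is 10% × £316 = £31.60. Cost to patient: £31.60. OOP to date £1,628.90.

£31.60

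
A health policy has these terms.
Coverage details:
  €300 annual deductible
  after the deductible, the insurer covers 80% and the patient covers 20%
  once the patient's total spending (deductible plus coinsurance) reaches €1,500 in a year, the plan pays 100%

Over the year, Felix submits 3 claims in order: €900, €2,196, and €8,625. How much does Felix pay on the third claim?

€640.80

#1 (€900): deductible takes €300, €600 remains; 20% of €600 = €120. Patient pays €420; OOP now €420.
#2 (€2,196): deductible already satisfied, so patient's share is 20% × €2,196 = €439.20. Patient owes €439.20 (running OOP €859.20).
#3 (€8,625): deductible already satisfied, so patient's share is 20% × €8,625 = €1,725. Adding that to €859.20 gives €2,584.20, past the €1,500 cap; patient pays only €1,500 − €859.20 = €640.80.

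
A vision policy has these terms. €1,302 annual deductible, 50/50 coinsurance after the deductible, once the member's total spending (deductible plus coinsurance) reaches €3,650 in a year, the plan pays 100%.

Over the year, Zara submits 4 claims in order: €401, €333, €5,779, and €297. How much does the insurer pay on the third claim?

Claim 1 (€401): fully absorbed by the deductible. Member pays €401; OOP now €401. Plan pays €401 − €401 = €0.
Claim 2 (€333): fully absorbed by the deductible. Member pays €333; OOP now €734. Plan pays €333 − €333 = €0.
Claim 3 (€5,779): €568 finishes the deductible; €5,211 goes to coinsurance; coinsurance €5,211 × 50% = €2,605.50. Claim cost before the cap: €568 + €2,605.50 = €3,173.50. Adding that to €734 gives €3,907.50, past the €3,650 cap; member pays only €3,650 − €734 = €2,916. Plan pays €5,779 − €2,916 = €2,863.

€2,863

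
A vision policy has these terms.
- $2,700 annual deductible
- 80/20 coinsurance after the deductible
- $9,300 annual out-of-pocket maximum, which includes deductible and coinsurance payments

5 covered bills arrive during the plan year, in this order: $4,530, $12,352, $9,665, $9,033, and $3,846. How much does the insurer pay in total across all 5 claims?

Claim 1 — $4,530: $2,700 to deductible, leaving $1,830; coinsurance $1,830 × 20% = $366. Member owes $3,066 (running OOP $3,066). Insurer: $4,530 − $3,066 = $1,464.
Claim 2 — $12,352: deductible met; 20% of $12,352 = $2,470.40. Member owes $2,470.40 (running OOP $5,536.40). Insurer: $12,352 − $2,470.40 = $9,881.60.
Claim 3 — $9,665: deductible already satisfied, so member's share is 20% × $9,665 = $1,933. Cost to member: $1,933. OOP to date $7,469.40. Plan pays $9,665 − $1,933 = $7,732.
Claim 4 — $9,033: 20% coinsurance on $9,033 = $1,806.60. Member pays $1,806.60; OOP now $9,276. Insurer: $9,033 − $1,806.60 = $7,226.40.
Claim 5 — $3,846: 20% coinsurance on $3,846 = $769.20. That would push OOP to $10,045.20, over the $9,300 cap, so member pays $9,300 − $9,276 = $24. Plan pays $3,846 − $24 = $3,822.
Insurer total: $1,464 + $9,881.60 + $7,732 + $7,226.40 + $3,822 = $30,126.

$30,126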